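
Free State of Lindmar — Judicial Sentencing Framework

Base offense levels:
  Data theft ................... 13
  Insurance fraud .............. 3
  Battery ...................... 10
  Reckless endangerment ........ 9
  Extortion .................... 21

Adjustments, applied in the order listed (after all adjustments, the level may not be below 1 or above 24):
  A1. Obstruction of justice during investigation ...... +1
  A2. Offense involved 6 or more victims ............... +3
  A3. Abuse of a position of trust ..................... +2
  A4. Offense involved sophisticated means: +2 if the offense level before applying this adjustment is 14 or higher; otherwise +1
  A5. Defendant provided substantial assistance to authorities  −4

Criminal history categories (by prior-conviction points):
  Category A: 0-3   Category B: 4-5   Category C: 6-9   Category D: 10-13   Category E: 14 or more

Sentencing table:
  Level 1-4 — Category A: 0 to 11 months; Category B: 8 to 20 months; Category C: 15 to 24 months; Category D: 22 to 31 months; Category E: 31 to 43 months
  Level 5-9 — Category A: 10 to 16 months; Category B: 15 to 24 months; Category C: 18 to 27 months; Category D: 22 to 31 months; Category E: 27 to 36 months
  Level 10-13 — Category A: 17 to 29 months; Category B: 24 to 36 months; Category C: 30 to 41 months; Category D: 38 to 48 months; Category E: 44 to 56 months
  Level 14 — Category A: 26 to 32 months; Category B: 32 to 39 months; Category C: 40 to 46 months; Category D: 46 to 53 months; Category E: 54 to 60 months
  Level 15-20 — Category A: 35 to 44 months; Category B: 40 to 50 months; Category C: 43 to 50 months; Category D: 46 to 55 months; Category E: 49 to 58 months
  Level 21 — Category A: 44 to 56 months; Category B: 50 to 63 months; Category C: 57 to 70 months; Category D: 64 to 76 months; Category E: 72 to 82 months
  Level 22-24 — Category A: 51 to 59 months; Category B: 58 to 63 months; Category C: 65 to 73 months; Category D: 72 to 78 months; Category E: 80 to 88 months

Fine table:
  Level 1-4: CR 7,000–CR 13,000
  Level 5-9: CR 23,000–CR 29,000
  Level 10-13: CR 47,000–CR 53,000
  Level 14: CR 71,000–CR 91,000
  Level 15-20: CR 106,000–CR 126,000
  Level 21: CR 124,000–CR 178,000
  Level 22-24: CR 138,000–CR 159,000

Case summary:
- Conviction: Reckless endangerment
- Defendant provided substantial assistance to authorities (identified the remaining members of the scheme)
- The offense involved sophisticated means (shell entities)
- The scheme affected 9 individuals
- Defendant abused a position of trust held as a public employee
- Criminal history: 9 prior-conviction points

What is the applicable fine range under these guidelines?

Base offense level for reckless endangerment: 9.
A1 does not apply.
A2 applies: 9 + 3 = 12.
A3 applies: 12 + 2 = 14.
A4 applies (level before this adjustment is 14 ≥ 14, so +2): 14 + 2 = 16.
A5 applies: 16 − 4 = 12.
Final offense level: 12.
Level 12 falls in the 10-13 band.
Fine table: Level 10-13 → CR 47,000–CR 53,000.

CR 47,000–CR 53,000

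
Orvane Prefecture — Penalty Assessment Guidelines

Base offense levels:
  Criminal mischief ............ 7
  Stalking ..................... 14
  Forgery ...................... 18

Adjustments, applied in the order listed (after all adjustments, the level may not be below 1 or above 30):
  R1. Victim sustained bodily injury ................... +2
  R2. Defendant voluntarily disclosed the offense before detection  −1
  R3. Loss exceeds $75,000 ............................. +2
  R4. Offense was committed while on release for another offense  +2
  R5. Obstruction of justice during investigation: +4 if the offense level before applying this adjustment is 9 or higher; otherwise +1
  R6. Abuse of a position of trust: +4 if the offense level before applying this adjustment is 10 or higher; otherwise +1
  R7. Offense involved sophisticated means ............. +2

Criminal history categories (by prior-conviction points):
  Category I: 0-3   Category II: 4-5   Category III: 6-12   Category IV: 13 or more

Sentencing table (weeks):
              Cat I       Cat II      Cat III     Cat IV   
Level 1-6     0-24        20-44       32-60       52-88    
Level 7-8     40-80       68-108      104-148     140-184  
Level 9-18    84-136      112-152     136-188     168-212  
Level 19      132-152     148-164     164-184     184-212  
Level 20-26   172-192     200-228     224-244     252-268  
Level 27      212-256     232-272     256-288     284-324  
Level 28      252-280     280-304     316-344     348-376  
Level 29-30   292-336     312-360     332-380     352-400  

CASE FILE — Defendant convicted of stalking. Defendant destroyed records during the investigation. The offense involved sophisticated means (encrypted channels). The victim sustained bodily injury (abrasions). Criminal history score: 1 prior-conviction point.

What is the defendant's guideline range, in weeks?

172-192 weeks

Base offense level for stalking: 14.
R1 applies: 14 + 2 = 16.
R2 does not apply.
R4 does not apply.
R5 applies (level before this adjustment is 16 ≥ 9, so +4): 16 + 4 = 20.
R7 applies: 20 + 2 = 22.
Final offense level: 22.
Criminal history: 1 prior point → Category I (0-3).
Level 22 falls in the 20-26 band.
Grid: Level 20-26 × Category I = 172-192 weeks.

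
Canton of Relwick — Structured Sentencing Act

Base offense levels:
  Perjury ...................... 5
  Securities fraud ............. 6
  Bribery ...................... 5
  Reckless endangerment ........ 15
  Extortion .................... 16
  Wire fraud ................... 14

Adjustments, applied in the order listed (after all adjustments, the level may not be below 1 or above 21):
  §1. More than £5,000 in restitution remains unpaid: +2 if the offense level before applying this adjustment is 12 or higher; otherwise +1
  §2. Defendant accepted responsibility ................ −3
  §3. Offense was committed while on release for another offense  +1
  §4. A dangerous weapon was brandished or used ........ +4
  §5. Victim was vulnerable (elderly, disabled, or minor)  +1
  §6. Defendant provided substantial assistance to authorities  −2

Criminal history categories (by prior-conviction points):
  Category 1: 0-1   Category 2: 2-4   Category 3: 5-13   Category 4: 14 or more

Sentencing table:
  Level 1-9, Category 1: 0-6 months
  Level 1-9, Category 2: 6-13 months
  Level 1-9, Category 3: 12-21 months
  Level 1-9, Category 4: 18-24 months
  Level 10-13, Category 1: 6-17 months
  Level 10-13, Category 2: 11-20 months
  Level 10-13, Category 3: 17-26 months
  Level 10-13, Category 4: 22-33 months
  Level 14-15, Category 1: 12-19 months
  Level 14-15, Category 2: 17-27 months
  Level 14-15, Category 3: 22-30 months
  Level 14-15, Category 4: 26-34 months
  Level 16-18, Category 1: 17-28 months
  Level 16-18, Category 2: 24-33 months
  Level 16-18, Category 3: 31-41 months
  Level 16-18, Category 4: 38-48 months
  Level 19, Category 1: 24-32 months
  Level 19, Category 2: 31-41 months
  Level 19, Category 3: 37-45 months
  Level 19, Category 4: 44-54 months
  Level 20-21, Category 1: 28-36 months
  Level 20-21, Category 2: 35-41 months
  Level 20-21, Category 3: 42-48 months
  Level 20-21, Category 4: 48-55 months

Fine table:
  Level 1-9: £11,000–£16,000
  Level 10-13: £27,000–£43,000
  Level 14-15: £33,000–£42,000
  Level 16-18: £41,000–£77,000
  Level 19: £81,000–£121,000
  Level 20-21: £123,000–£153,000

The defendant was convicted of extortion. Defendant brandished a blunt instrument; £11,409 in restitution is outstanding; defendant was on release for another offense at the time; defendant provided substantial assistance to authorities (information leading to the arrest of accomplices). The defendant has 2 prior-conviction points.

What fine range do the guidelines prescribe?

£123,000–£153,000

Base offense level for extortion: 16.
§1 applies (level before this adjustment is 16 ≥ 12, so +2): 16 + 2 = 18.
§3 applies: 18 + 1 = 19.
§4 applies: 19 + 4 = 23.
§5 does not apply.
§6 applies: 23 − 2 = 21.
Final offense level: 21.
Level 21 falls in the 20-21 band.
Fine table: Level 20-21 → £123,000–£153,000.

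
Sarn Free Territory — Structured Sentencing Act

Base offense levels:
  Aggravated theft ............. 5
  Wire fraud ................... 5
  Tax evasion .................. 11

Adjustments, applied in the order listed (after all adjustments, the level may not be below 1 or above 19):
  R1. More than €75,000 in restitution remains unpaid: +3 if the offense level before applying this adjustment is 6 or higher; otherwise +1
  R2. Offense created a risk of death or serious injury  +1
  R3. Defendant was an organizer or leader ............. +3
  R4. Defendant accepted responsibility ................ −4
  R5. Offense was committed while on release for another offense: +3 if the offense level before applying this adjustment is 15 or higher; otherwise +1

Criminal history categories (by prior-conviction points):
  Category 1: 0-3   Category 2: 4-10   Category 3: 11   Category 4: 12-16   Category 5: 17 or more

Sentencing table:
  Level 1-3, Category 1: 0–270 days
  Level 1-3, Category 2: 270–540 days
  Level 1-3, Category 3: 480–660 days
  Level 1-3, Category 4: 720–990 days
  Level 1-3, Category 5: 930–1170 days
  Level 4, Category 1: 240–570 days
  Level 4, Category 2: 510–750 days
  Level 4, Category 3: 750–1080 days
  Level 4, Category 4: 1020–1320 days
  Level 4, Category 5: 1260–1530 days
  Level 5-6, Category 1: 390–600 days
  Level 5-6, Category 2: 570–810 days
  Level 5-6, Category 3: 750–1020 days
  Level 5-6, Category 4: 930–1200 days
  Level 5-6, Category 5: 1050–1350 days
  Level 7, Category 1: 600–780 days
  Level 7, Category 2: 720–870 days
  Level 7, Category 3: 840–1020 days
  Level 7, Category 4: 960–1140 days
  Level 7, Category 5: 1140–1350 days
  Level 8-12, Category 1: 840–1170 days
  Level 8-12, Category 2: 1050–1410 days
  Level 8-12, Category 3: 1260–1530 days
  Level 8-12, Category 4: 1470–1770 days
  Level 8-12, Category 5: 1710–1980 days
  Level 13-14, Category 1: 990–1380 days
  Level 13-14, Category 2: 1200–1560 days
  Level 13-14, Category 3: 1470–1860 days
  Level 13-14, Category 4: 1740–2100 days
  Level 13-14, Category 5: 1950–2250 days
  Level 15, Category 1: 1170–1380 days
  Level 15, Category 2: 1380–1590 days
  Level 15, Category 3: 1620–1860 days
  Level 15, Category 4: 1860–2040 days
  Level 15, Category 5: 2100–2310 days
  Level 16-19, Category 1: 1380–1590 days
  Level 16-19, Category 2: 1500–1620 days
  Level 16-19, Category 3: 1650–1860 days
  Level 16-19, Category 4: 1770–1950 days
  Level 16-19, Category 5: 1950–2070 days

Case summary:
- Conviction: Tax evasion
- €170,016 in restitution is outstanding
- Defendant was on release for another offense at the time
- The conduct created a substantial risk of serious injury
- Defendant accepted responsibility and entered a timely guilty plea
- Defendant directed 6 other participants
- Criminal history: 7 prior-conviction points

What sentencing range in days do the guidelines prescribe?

1380-1590 days

Base offense level for tax evasion: 11.
R1 applies (level before this adjustment is 11 ≥ 6, so +3): 11 + 3 = 14.
R2 applies: 14 + 1 = 15.
R3 applies: 15 + 3 = 18.
R4 applies: 18 − 4 = 14.
R5 applies (level before this adjustment is 14 < 15, so +1): 14 + 1 = 15.
Final offense level: 15.
Criminal history: 7 prior points → Category 2 (4-10).
Level 15 falls in the 15 band.
Grid: Level 15 × Category 2 = 1380-1590 days.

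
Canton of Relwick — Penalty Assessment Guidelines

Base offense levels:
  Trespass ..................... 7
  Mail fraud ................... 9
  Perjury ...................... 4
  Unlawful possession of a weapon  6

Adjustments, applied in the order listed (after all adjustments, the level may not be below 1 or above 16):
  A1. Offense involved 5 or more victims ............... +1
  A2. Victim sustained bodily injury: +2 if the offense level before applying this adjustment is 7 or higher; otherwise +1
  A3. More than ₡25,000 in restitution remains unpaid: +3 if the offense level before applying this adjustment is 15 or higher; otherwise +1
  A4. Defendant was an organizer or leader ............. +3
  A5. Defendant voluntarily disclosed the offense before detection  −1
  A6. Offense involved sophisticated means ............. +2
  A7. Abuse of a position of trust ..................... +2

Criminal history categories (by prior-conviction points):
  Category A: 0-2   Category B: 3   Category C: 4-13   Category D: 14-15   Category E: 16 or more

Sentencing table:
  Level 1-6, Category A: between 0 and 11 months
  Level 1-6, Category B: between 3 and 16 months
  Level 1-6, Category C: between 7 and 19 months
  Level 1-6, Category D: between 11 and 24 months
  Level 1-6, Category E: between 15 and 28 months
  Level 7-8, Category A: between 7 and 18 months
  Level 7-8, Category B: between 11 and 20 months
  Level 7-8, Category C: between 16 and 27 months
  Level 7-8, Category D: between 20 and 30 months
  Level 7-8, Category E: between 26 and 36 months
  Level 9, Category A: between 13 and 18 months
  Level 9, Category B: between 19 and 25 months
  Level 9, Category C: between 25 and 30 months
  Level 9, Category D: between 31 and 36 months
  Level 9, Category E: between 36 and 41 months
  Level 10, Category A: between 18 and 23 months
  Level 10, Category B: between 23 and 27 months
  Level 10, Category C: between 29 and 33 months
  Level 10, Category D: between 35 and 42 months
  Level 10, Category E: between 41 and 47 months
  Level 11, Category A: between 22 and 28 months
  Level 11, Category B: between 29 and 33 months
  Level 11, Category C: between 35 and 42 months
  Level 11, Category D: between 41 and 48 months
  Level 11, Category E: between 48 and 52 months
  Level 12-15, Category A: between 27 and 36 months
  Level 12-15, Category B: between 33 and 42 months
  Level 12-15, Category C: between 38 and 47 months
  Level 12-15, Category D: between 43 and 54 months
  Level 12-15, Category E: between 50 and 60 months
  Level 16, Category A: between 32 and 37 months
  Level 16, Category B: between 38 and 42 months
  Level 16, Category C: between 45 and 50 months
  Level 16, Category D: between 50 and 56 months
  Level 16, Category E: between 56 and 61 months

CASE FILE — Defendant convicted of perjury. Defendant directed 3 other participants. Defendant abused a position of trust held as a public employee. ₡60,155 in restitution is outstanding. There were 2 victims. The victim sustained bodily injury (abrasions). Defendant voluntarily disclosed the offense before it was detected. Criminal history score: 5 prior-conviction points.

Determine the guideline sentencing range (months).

29-33 months

Base offense level for perjury: 4.
A2 applies (level before this adjustment is 4 < 7, so +1): 4 + 1 = 5.
A3 applies (level before this adjustment is 5 < 15, so +1): 5 + 1 = 6.
A4 applies: 6 + 3 = 9.
A5 applies: 9 − 1 = 8.
A7 applies: 8 + 2 = 10.
Final offense level: 10.
Criminal history: 5 prior points → Category C (4-13).
Level 10 falls in the 10 band.
Grid: Level 10 × Category C = 29-33 months.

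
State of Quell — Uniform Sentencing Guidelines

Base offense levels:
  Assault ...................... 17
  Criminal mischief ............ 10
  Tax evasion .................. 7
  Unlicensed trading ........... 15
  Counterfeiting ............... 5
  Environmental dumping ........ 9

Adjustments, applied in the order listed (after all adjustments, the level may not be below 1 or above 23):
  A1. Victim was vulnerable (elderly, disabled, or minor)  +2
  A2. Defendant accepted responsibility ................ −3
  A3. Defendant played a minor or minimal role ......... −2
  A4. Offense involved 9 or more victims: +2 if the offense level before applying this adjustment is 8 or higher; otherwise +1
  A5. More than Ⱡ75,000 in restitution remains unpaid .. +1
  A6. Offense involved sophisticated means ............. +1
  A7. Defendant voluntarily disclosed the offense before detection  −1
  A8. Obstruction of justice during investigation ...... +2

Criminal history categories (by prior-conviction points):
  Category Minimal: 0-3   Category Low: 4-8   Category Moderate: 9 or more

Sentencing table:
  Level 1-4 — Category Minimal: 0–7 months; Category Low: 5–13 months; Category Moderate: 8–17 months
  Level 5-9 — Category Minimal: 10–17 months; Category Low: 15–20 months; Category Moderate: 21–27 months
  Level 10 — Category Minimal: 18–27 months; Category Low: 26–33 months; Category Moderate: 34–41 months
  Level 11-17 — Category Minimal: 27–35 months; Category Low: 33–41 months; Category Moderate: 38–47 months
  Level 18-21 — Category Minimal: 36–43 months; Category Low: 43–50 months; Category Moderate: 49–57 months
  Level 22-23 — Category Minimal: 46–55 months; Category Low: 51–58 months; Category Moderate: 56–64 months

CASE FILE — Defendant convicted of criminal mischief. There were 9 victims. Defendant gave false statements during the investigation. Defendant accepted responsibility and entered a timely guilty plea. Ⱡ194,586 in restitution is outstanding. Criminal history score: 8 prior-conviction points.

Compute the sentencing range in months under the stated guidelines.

33-41 months

Base offense level for criminal mischief: 10.
A2 applies: 10 − 3 = 7.
A3 does not apply.
A4 applies (level before this adjustment is 7 < 8, so +1): 7 + 1 = 8.
A5 applies: 8 + 1 = 9.
A6 does not apply.
A8 applies: 9 + 2 = 11.
Final offense level: 11.
Criminal history: 8 prior points → Category Low (4-8).
Level 11 falls in the 11-17 band.
Grid: Level 11-17 × Category Low = 33-41 months.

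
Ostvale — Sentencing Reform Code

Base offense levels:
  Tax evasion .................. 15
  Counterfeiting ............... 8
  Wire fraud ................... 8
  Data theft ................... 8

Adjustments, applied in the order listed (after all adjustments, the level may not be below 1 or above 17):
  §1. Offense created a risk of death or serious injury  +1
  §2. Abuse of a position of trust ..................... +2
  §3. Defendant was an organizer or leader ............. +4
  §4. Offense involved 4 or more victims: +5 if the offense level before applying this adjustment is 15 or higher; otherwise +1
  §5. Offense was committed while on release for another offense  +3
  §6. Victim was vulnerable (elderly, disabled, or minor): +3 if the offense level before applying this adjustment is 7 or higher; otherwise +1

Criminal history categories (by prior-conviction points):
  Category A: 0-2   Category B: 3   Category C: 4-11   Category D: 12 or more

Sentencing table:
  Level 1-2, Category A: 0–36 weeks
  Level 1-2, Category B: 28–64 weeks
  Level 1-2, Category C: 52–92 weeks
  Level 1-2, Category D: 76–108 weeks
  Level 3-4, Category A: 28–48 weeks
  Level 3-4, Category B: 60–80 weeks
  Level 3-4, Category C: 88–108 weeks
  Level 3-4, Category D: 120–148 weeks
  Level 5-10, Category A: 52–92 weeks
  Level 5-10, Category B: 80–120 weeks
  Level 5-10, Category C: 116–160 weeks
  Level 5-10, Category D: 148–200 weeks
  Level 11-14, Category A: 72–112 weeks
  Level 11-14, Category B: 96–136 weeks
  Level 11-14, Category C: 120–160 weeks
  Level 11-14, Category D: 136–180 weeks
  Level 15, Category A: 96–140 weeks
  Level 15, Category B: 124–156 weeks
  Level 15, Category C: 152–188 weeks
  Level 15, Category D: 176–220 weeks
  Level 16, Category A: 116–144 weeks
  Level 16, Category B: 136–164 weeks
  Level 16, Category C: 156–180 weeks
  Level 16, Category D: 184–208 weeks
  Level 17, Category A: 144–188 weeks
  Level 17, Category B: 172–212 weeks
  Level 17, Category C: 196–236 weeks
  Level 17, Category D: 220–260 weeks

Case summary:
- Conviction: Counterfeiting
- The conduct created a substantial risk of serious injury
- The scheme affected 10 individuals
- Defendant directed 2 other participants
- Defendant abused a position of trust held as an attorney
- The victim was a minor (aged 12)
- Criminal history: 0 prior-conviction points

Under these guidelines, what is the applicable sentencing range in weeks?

Base offense level for counterfeiting: 8.
§1 applies: 8 + 1 = 9.
§2 applies: 9 + 2 = 11.
§3 applies: 11 + 4 = 15.
§4 applies (level before this adjustment is 15 ≥ 15, so +5): 15 + 5 = 20.
§5 does not apply.
§6 applies (level before this adjustment is 20 ≥ 7, so +3): 20 + 3 = 23.
Level 23 exceeds the maximum of 17; capped at 17.
Final offense level: 17.
Criminal history: 0 prior points → Category A (0-2).
Level 17 falls in the 17 band.
Grid: Level 17 × Category A = 144-188 weeks.

144-188 weeks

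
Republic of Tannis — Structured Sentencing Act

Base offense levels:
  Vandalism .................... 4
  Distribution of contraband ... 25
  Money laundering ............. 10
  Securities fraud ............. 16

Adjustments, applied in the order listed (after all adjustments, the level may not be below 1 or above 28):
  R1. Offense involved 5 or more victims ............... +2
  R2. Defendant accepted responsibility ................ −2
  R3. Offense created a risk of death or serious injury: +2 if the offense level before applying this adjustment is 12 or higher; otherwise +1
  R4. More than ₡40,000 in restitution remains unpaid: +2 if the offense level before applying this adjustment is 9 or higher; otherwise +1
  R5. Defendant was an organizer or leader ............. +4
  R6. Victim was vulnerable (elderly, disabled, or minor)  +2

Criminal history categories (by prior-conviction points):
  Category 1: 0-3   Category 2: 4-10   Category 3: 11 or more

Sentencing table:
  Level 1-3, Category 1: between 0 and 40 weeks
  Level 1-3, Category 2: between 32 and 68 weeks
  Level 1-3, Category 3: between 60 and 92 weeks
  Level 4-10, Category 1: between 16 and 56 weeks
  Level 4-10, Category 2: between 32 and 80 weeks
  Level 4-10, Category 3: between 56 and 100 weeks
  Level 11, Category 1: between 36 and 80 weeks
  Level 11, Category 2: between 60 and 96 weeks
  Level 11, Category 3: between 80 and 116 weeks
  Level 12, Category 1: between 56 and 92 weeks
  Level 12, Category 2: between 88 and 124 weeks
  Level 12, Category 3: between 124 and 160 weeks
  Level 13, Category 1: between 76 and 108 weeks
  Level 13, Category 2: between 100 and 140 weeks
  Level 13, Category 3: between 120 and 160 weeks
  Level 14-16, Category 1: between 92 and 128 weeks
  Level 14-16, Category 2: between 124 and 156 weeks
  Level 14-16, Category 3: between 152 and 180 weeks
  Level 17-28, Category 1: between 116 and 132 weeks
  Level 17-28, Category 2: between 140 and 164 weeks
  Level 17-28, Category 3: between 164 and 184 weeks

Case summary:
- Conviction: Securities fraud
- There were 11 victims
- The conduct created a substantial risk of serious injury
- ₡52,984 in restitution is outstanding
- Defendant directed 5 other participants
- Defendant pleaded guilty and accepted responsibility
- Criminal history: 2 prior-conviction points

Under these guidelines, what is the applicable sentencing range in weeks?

Base offense level for securities fraud: 16.
R1 applies: 16 + 2 = 18.
R2 applies: 18 − 2 = 16.
R3 applies (level before this adjustment is 16 ≥ 12, so +2): 16 + 2 = 18.
R4 applies (level before this adjustment is 18 ≥ 9, so +2): 18 + 2 = 20.
R5 applies: 20 + 4 = 24.
R6 does not apply.
Final offense level: 24.
Criminal history: 2 prior points → Category 1 (0-3).
Level 24 falls in the 17-28 band.
Grid: Level 17-28 × Category 1 = 116-132 weeks.

116-132 weeks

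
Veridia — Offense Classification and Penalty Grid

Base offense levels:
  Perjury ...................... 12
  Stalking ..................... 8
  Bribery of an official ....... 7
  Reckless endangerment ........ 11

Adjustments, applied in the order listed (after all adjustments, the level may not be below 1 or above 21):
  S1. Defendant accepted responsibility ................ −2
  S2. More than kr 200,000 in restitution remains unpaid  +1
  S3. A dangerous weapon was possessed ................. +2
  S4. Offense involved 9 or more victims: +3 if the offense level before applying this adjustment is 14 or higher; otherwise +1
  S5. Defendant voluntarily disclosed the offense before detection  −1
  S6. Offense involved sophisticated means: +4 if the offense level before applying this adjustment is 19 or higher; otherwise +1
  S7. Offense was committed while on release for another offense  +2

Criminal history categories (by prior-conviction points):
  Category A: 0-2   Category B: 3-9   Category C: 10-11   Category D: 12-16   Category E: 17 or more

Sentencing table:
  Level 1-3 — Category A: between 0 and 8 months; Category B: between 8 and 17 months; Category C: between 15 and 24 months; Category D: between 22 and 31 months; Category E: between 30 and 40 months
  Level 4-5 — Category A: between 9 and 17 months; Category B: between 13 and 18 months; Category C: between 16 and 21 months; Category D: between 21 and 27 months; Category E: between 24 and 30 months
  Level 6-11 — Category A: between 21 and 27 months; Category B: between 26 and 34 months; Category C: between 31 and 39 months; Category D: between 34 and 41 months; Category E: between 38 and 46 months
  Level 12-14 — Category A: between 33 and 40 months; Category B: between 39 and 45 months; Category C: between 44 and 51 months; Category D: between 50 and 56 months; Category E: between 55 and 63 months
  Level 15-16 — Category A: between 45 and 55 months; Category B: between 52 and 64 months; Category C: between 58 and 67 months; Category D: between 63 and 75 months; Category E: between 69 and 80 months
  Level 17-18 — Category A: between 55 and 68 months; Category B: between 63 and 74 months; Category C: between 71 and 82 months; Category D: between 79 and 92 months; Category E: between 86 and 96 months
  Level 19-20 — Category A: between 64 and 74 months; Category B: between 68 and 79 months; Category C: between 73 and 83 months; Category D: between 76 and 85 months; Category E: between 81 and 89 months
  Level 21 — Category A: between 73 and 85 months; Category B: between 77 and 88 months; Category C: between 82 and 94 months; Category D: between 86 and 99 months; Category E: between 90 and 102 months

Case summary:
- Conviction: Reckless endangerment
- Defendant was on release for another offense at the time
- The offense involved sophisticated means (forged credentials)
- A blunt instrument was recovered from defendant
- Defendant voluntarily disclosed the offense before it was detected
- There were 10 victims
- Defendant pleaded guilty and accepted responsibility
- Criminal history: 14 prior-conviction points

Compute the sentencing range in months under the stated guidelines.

50-56 months

Base offense level for reckless endangerment: 11.
S1 applies: 11 − 2 = 9.
S3 applies: 9 + 2 = 11.
S4 applies (level before this adjustment is 11 < 14, so +1): 11 + 1 = 12.
S5 applies: 12 − 1 = 11.
S6 applies (level before this adjustment is 11 < 19, so +1): 11 + 1 = 12.
S7 applies: 12 + 2 = 14.
Final offense level: 14.
Criminal history: 14 prior points → Category D (12-16).
Level 14 falls in the 12-14 band.
Grid: Level 12-14 × Category D = 50-56 months.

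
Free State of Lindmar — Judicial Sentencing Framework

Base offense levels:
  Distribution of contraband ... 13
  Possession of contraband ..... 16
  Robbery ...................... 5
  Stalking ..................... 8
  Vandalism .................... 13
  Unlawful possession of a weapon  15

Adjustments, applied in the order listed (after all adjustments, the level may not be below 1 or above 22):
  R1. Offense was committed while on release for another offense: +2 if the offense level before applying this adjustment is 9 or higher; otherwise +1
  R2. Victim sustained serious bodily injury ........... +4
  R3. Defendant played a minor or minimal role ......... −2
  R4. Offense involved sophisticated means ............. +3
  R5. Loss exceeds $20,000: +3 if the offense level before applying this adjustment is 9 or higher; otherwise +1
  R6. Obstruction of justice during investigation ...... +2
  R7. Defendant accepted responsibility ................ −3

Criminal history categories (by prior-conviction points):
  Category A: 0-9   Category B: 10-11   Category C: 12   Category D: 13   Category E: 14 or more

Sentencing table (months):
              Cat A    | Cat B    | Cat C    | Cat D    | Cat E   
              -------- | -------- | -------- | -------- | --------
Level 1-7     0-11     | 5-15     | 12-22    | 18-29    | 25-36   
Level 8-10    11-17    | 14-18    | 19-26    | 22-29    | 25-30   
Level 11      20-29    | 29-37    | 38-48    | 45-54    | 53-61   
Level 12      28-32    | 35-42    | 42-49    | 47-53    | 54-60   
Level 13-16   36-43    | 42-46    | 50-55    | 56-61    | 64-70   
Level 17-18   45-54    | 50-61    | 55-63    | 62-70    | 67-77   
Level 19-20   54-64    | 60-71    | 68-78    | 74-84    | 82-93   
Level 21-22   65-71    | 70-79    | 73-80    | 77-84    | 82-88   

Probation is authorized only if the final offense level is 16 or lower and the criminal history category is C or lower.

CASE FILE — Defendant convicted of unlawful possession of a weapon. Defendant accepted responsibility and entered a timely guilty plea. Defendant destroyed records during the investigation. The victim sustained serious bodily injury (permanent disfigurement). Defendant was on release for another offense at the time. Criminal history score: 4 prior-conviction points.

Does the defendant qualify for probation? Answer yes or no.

No

Base offense level for unlawful possession of a weapon: 15.
R1 applies (level before this adjustment is 15 ≥ 9, so +2): 15 + 2 = 17.
R2 applies: 17 + 4 = 21.
R4 does not apply.
R6 applies: 21 + 2 = 23.
R7 applies: 23 − 3 = 20.
Final offense level: 20.
Criminal history: 4 prior points → Category A (0-9).
Level 20 falls in the 19-20 band.
Grid: Level 19-20 × Category A = 54-64 months.
Probation check: level 20 > 16 and category A ≤ C → not eligible.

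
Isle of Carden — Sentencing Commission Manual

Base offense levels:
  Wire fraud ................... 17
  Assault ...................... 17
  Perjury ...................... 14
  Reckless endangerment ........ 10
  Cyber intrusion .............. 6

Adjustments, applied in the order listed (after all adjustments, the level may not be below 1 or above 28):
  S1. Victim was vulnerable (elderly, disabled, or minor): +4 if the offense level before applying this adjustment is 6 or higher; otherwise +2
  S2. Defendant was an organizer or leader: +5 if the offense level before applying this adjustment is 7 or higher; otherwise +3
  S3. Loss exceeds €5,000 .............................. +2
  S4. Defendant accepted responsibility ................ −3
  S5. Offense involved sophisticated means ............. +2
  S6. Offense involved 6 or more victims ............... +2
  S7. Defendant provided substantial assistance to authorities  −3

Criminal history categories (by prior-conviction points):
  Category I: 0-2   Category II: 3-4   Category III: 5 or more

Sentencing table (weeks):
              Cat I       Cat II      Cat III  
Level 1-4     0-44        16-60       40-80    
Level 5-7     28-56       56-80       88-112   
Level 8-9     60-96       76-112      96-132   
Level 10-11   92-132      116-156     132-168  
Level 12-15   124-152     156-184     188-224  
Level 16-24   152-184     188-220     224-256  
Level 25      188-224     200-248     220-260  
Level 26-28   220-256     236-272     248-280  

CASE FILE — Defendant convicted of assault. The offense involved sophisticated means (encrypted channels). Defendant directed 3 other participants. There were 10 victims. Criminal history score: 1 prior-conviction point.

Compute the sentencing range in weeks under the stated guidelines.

220-256 weeks

Base offense level for assault: 17.
S1 does not apply.
S2 applies (level before this adjustment is 17 ≥ 7, so +5): 17 + 5 = 22.
S3 does not apply.
S5 applies: 22 + 2 = 24.
S6 applies: 24 + 2 = 26.
Final offense level: 26.
Criminal history: 1 prior point → Category I (0-2).
Level 26 falls in the 26-28 band.
Grid: Level 26-28 × Category I = 220-256 weeks.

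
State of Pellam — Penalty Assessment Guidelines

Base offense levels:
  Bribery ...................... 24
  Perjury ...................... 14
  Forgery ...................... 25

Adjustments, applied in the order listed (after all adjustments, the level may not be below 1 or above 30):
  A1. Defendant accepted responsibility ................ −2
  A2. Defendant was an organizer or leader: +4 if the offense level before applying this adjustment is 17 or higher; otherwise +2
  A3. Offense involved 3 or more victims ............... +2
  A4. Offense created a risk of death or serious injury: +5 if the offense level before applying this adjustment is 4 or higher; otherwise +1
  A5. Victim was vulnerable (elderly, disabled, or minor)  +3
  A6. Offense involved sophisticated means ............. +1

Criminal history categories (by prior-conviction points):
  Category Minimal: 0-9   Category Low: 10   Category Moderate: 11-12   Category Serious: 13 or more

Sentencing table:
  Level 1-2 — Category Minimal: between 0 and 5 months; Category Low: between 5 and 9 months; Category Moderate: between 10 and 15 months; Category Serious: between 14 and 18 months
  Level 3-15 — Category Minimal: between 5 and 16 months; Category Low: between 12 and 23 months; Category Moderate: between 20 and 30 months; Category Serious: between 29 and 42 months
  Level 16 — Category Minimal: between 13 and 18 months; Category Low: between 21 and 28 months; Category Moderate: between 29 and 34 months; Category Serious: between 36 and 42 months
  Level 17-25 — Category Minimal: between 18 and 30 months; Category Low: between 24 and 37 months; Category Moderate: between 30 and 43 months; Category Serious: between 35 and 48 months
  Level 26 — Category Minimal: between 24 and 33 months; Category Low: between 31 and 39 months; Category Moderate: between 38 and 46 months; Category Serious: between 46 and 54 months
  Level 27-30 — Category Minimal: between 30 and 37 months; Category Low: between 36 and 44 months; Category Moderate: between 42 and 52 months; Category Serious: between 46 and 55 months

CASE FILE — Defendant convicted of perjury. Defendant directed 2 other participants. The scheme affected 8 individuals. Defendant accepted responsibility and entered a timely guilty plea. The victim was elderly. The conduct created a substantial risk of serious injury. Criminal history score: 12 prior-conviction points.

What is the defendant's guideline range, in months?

Base offense level for perjury: 14.
A1 applies: 14 − 2 = 12.
A2 applies (level before this adjustment is 12 < 17, so +2): 12 + 2 = 14.
A3 applies: 14 + 2 = 16.
A4 applies (level before this adjustment is 16 ≥ 4, so +5): 16 + 5 = 21.
A5 applies: 21 + 3 = 24.
A6 does not apply.
Final offense level: 24.
Criminal history: 12 prior points → Category Moderate (11-12).
Level 24 falls in the 17-25 band.
Grid: Level 17-25 × Category Moderate = 30-43 months.

30-43 months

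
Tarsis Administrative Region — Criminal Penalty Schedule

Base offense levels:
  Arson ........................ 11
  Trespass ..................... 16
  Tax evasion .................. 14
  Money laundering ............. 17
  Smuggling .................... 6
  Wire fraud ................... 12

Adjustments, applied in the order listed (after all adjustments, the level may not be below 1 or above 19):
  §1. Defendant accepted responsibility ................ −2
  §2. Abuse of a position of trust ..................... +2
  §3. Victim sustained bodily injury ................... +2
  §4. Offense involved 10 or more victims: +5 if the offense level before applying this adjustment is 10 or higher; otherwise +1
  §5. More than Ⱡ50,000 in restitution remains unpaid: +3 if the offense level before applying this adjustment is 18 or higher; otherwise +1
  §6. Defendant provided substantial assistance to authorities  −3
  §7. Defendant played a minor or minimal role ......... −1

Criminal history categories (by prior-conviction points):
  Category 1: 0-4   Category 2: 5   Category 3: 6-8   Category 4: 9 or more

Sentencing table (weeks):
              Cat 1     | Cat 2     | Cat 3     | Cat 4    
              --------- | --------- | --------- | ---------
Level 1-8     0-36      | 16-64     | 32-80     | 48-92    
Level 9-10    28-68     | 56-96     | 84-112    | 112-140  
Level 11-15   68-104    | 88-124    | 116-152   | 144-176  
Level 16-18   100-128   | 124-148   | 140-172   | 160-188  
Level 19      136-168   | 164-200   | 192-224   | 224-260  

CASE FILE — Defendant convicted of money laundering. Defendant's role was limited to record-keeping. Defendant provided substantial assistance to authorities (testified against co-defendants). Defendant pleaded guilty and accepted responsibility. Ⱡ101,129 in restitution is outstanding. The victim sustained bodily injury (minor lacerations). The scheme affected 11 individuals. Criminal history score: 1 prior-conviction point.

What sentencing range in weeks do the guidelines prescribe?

136-168 weeks

Base offense level for money laundering: 17.
§1 applies: 17 − 2 = 15.
§3 applies: 15 + 2 = 17.
§4 applies (level before this adjustment is 17 ≥ 10, so +5): 17 + 5 = 22.
§5 applies (level before this adjustment is 22 ≥ 18, so +3): 22 + 3 = 25.
§6 applies: 25 − 3 = 22.
§7 applies: 22 − 1 = 21.
Level 21 exceeds the maximum of 19; capped at 19.
Final offense level: 19.
Criminal history: 1 prior point → Category 1 (0-4).
Level 19 falls in the 19 band.
Grid: Level 19 × Category 1 = 136-168 weeks.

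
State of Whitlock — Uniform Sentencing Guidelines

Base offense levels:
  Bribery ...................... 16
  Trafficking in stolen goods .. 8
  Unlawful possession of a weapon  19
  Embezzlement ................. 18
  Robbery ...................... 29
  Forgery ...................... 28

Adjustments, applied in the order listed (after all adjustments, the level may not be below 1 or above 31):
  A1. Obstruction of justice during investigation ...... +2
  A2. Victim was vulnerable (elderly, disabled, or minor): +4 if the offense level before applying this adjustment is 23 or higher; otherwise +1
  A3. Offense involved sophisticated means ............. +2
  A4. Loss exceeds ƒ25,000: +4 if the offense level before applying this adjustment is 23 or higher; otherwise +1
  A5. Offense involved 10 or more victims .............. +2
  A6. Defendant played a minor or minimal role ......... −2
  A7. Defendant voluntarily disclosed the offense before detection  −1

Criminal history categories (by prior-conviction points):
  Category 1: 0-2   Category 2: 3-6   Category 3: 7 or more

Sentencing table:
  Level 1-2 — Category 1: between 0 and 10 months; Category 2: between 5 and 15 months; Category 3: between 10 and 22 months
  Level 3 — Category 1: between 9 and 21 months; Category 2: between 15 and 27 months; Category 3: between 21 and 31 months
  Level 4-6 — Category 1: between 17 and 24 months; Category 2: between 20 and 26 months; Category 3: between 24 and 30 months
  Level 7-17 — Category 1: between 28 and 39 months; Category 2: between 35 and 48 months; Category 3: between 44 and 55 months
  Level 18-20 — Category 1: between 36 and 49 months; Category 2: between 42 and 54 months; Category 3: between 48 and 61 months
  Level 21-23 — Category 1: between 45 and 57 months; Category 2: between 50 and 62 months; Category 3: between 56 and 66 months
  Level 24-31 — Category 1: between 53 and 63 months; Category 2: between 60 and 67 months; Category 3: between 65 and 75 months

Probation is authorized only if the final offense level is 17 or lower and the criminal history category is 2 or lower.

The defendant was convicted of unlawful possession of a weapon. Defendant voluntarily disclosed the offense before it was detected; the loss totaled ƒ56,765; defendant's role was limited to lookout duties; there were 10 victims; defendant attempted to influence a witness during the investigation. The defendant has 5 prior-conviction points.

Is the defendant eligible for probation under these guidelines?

Base offense level for unlawful possession of a weapon: 19.
A1 applies: 19 + 2 = 21.
A3 does not apply.
A4 applies (level before this adjustment is 21 < 23, so +1): 21 + 1 = 22.
A5 applies: 22 + 2 = 24.
A6 applies: 24 − 2 = 22.
A7 applies: 22 − 1 = 21.
Final offense level: 21.
Criminal history: 5 prior points → Category 2 (3-6).
Level 21 falls in the 21-23 band.
Grid: Level 21-23 × Category 2 = 50-62 months.
Probation check: level 21 > 17 and category 2 ≤ 2 → not eligible.

No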